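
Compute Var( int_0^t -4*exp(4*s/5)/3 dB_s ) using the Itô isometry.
Var = 10*exp(8*t/5)/9 - 10/9

The Itô integral of a deterministic integrand f(s) has mean 0 because each increment f(s) * (B_{s+ds} - B_s) has mean 0. By the Itô isometry:
  Var( int_0^t f(s) dB_s ) = E[ (int_0^t f(s) dB_s)^2 ] = int_0^t f(s)^2 ds.
Here f(s) = -4*exp(4*s/5)/3, so f(s)^2 = 16*exp(8*s/5)/9. Integrate:
  int_0^t (16*exp(8*s/5)/9) ds = 10*exp(8*t/5)/9 - 10/9.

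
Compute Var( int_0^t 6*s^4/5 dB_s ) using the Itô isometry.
Var = 4*t^9/25

The Itô integral of a deterministic integrand f(s) has mean 0 because each increment f(s) * (B_{s+ds} - B_s) has mean 0. By the Itô isometry:
  Var( int_0^t f(s) dB_s ) = E[ (int_0^t f(s) dB_s)^2 ] = int_0^t f(s)^2 ds.
Here f(s) = 6*s^4/5, so f(s)^2 = 36*s^8/25. Integrate:
  int_0^t (36*s^8/25) ds = 4*t^9/25.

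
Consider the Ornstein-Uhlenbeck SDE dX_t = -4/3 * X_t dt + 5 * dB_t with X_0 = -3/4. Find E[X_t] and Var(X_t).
E[X_t] = -3*exp(-4*t/3)/4; Var(X_t) = 75/8 - 75*exp(-8*t/3)/8

The OU SDE dX = -theta X dt + sigma dB admits the integrating factor exp(theta t): d(exp(theta t) X_t) = sigma exp(theta t) dB_t. Integrating from 0 to t:
  X_t = x_0 * exp(-theta t) + sigma * int_0^t exp(-theta (t-s)) dB_s.
The Itô integral has mean 0 and (by the Itô isometry) variance sigma^2 * int_0^t exp(-2 theta (t - s)) ds = sigma^2 * (1 - exp(-2 theta t)) / (2 theta).
With theta = 4/3, sigma = 5, x_0 = -3/4:
  E[X_t] = -3/4 * exp(-4/3 t) = -3*exp(-4*t/3)/4
  Var(X_t) = (5)^2 * (1 - exp(-2*4/3 t)) / (2 * 4/3) = 75/8 - 75*exp(-8*t/3)/8.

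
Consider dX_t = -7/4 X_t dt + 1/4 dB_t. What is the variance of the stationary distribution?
lim Var(X_t) = 1/56

The OU SDE dX = -theta X dt + sigma dB admits the integrating factor exp(theta t): d(exp(theta t) X_t) = sigma exp(theta t) dB_t. Integrating from 0 to t gives X_t = x_0 * exp(-theta t) + sigma * int_0^t exp(-theta (t-s)) dB_s for any initial x_0. The Itô integral has variance (by the Itô isometry) sigma^2 * int_0^t exp(-2 theta (t - s)) ds = sigma^2 * (1 - exp(-2 theta t)) / (2 theta), independent of x_0.
With theta = 7/4, sigma = 1/4:
  Var(X_t) = (1/4)^2 * (1 - exp(-2*7/4 t)) / (2 * 7/4) = 1/56 - exp(-7*t/2)/56.
As t -> infinity, exp(-2*7/4 t) -> 0, so the stationary variance is sigma^2 / (2 theta) = 1/56.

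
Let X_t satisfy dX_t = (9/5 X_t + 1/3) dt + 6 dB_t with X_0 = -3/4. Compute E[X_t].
E[X_t] = -61*exp(9*t/5)/108 - 5/27

Taking expectations and using E[dB_t] = 0, the mean m(t) = E[X_t] satisfies the ODE m'(t) = a m(t) + b with m(0) = x_0. With a = 9/5, b = 1/3, x_0 = -3/4, the solution is
  m(t) = x_0 * exp(a t) + (b/a) * (exp(a t) - 1)
       = (-3/4) * exp((9/5) t) + ((1/3)/(9/5)) * (exp((9/5) t) - 1)
       = -61*exp(9*t/5)/108 - 5/27.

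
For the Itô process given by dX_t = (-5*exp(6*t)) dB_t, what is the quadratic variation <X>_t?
<X>_t = 25*exp(12*t)/12 - 25/12

For an Itô process dX_t = a(t) dt + b(t) dB_t, the quadratic variation is <X>_t = int_0^t b(s)^2 ds (the drift term does not contribute). Here b(s) = -5*exp(6*s), so
  b(s)^2 = 25*exp(12*s).
Integrating from 0 to t:
  <X>_t = int_0^t (25*exp(12*s)) ds = 25*exp(12*t)/12 - 25/12.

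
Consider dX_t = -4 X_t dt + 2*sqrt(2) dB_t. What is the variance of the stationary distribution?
lim Var(X_t) = 1

The OU SDE dX = -theta X dt + sigma dB admits the integrating factor exp(theta t): d(exp(theta t) X_t) = sigma exp(theta t) dB_t. Integrating from 0 to t gives X_t = x_0 * exp(-theta t) + sigma * int_0^t exp(-theta (t-s)) dB_s for any initial x_0. The Itô integral has variance (by the Itô isometry) sigma^2 * int_0^t exp(-2 theta (t - s)) ds = sigma^2 * (1 - exp(-2 theta t)) / (2 theta), independent of x_0.
With theta = 4, sigma = 2*sqrt(2):
  Var(X_t) = (2*sqrt(2))^2 * (1 - exp(-2*4 t)) / (2 * 4) = 1 - exp(-8*t).
As t -> infinity, exp(-2*4 t) -> 0, so the stationary variance is sigma^2 / (2 theta) = 1.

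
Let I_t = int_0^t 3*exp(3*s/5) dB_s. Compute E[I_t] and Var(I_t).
E[I_t] = 0; Var(I_t) = 15*exp(6*t/5)/2 - 15/2

The Itô integral of a deterministic integrand f(s) has mean 0 because each increment f(s) * (B_{s+ds} - B_s) has mean 0. By the Itô isometry:
  Var( int_0^t f(s) dB_s ) = E[ (int_0^t f(s) dB_s)^2 ] = int_0^t f(s)^2 ds.
Here f(s) = 3*exp(3*s/5), so f(s)^2 = 9*exp(6*s/5). Integrate:
  int_0^t (9*exp(6*s/5)) ds = 15*exp(6*t/5)/2 - 15/2.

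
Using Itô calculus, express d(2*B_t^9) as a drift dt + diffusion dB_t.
d(2*B_t^9) = (72*B_t^7) dt + (18*B_t^8) dB_t

Itô's formula for f(B_t) gives d f(B_t) = f'(B_t) dB_t + (1/2) f''(B_t) dt. Compute derivatives of f(x) = 2*x^9:
  f'(x)  = 18*x^8
  f''(x) = 144*x^7
Substitute x = B_t and multiply the f'' term by 1/2:
  drift     = (1/2) * (144*x^7) evaluated at B_t = 72*B_t^7
  diffusion = (18*x^8) evaluated at B_t = 18*B_t^8
Therefore d(2*B_t^9) = (72*B_t^7) dt + (18*B_t^8) dB_t.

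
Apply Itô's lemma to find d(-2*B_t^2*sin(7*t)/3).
d(-2*B_t^2*sin(7*t)/3) = (-14*B_t^2*cos(7*t)/3 - 2*sin(7*t)/3) dt + (-4*B_t*sin(7*t)/3) dB_t

Itô's formula for f(t, x): d f(t, B_t) = (f_t + (1/2) f_xx) dt + f_x dB_t. Compute partials of f(t, x) = -2*x^2*sin(7*t)/3:
  f_t(t,x)  = -14*x^2*cos(7*t)/3
  f_x(t,x)  = -4*x*sin(7*t)/3
  f_xx(t,x) = -4*sin(7*t)/3
Assemble drift = f_t + (1/2) f_xx = -14*x^2*cos(7*t)/3 - 2*sin(7*t)/3 and diffusion = f_x = -4*x*sin(7*t)/3. Substituting x = B_t:
  d(-2*B_t^2*sin(7*t)/3) = (-14*B_t^2*cos(7*t)/3 - 2*sin(7*t)/3) dt + (-4*B_t*sin(7*t)/3) dB_t.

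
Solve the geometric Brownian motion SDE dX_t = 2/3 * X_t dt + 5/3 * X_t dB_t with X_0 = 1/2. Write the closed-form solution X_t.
X_t = 1/2 * exp((-13/18) * t + (5/3) * B_t)

For GBM dX = mu X dt + sigma X dB with X_0 = x_0, apply Itô to Y = log X: dY = (mu - sigma^2/2) dt + sigma dB, so Y_t = log(x_0) + (mu - sigma^2/2) t + sigma B_t and hence X_t = x_0 * exp((mu - sigma^2/2) t + sigma B_t).
With mu = 2/3, sigma = 5/3, x_0 = 1/2, this gives:
  X_t = 1/2 * exp((-13/18) * t + (5/3) * B_t).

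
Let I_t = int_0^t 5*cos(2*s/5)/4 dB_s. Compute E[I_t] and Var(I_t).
E[I_t] = 0; Var(I_t) = 25*t/32 + 125*sin(4*t/5)/128

The Itô integral of a deterministic integrand f(s) has mean 0 because each increment f(s) * (B_{s+ds} - B_s) has mean 0. By the Itô isometry:
  Var( int_0^t f(s) dB_s ) = E[ (int_0^t f(s) dB_s)^2 ] = int_0^t f(s)^2 ds.
Here f(s) = 5*cos(2*s/5)/4, so f(s)^2 = 25*cos(2*s/5)^2/16. Integrate:
  int_0^t (25*cos(2*s/5)^2/16) ds = 25*t/32 + 125*sin(4*t/5)/128.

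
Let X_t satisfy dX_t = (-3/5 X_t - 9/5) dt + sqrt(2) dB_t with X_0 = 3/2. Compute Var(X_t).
Var(X_t) = 5/3 - 5*exp(-6*t/5)/3

The variance V(t) = Var(X_t) satisfies V'(t) = 2 a V(t) + c^2 with V(0) = 0 (drift coefficient is linear in X, diffusion is constant). With a = -3/5, c = sqrt(2), the solution is
  V(t) = (c^2 / (2 a)) * (exp(2 a t) - 1)
       = (sqrt(2)^2 / (2*(-3/5))) * (exp((-6/5) t) - 1)
       = 5/3 - 5*exp(-6*t/5)/3.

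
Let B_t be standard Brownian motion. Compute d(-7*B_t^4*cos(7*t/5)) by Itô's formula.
d(-7*B_t^4*cos(7*t/5)) = (B_t^2*(49*B_t^2*sin(7*t/5)/5 - 42*cos(7*t/5))) dt + (-28*B_t^3*cos(7*t/5)) dB_t

Itô's formula for f(t, x): d f(t, B_t) = (f_t + (1/2) f_xx) dt + f_x dB_t. Compute partials of f(t, x) = -7*x^4*cos(7*t/5):
  f_t(t,x)  = 49*x^4*sin(7*t/5)/5
  f_x(t,x)  = -28*x^3*cos(7*t/5)
  f_xx(t,x) = -84*x^2*cos(7*t/5)
Assemble drift = f_t + (1/2) f_xx = x^2*(49*x^2*sin(7*t/5)/5 - 42*cos(7*t/5)) and diffusion = f_x = -28*x^3*cos(7*t/5). Substituting x = B_t:
  d(-7*B_t^4*cos(7*t/5)) = (B_t^2*(49*B_t^2*sin(7*t/5)/5 - 42*cos(7*t/5))) dt + (-28*B_t^3*cos(7*t/5)) dB_t.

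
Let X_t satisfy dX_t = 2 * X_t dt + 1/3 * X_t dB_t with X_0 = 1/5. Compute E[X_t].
E[X_t] = exp(2*t)/5

For GBM dX = mu X dt + sigma X dB with X_0 = x_0, apply Itô to Y = log X: dY = (mu - sigma^2/2) dt + sigma dB, so Y_t = log(x_0) + (mu - sigma^2/2) t + sigma B_t and hence X_t = x_0 * exp((mu - sigma^2/2) t + sigma B_t).
With mu = 2, sigma = 1/3, x_0 = 1/5, this gives:
  X_t = 1/5 * exp((35/18) * t + (1/3) * B_t).
Since sigma*B_t ~ Normal(0, sigma^2 t), E[exp(sigma*B_t)] = exp(sigma^2 t / 2); so E[X_t] = x_0 * exp((mu - sigma^2/2) t) * exp(sigma^2 t / 2) = x_0 * exp(mu t) = exp(2*t)/5.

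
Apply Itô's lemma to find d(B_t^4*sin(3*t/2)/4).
d(B_t^4*sin(3*t/2)/4) = (3*B_t^2*(B_t^2*cos(3*t/2) + 4*sin(3*t/2))/8) dt + (B_t^3*sin(3*t/2)) dB_t

Itô's formula for f(t, x): d f(t, B_t) = (f_t + (1/2) f_xx) dt + f_x dB_t. Compute partials of f(t, x) = x^4*sin(3*t/2)/4:
  f_t(t,x)  = 3*x^4*cos(3*t/2)/8
  f_x(t,x)  = x^3*sin(3*t/2)
  f_xx(t,x) = 3*x^2*sin(3*t/2)
Assemble drift = f_t + (1/2) f_xx = 3*x^2*(x^2*cos(3*t/2) + 4*sin(3*t/2))/8 and diffusion = f_x = x^3*sin(3*t/2). Substituting x = B_t:
  d(B_t^4*sin(3*t/2)/4) = (3*B_t^2*(B_t^2*cos(3*t/2) + 4*sin(3*t/2))/8) dt + (B_t^3*sin(3*t/2)) dB_t.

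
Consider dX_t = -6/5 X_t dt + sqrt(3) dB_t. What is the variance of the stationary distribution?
lim Var(X_t) = 5/4

The OU SDE dX = -theta X dt + sigma dB admits the integrating factor exp(theta t): d(exp(theta t) X_t) = sigma exp(theta t) dB_t. Integrating from 0 to t gives X_t = x_0 * exp(-theta t) + sigma * int_0^t exp(-theta (t-s)) dB_s for any initial x_0. The Itô integral has variance (by the Itô isometry) sigma^2 * int_0^t exp(-2 theta (t - s)) ds = sigma^2 * (1 - exp(-2 theta t)) / (2 theta), independent of x_0.
With theta = 6/5, sigma = sqrt(3):
  Var(X_t) = (sqrt(3))^2 * (1 - exp(-2*6/5 t)) / (2 * 6/5) = 5/4 - 5*exp(-12*t/5)/4.
As t -> infinity, exp(-2*6/5 t) -> 0, so the stationary variance is sigma^2 / (2 theta) = 5/4.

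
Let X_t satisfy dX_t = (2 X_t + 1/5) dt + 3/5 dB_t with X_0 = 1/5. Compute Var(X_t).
Var(X_t) = 9*exp(4*t)/100 - 9/100

The variance V(t) = Var(X_t) satisfies V'(t) = 2 a V(t) + c^2 with V(0) = 0 (drift coefficient is linear in X, diffusion is constant). With a = 2, c = 3/5, the solution is
  V(t) = (c^2 / (2 a)) * (exp(2 a t) - 1)
       = ((3/5)^2 / (2*2)) * (exp(4 t) - 1)
       = 9*exp(4*t)/100 - 9/100.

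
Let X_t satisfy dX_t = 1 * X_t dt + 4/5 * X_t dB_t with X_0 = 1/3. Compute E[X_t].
E[X_t] = exp(t)/3

For GBM dX = mu X dt + sigma X dB with X_0 = x_0, apply Itô to Y = log X: dY = (mu - sigma^2/2) dt + sigma dB, so Y_t = log(x_0) + (mu - sigma^2/2) t + sigma B_t and hence X_t = x_0 * exp((mu - sigma^2/2) t + sigma B_t).
With mu = 1, sigma = 4/5, x_0 = 1/3, this gives:
  X_t = 1/3 * exp((17/25) * t + (4/5) * B_t).
Since sigma*B_t ~ Normal(0, sigma^2 t), E[exp(sigma*B_t)] = exp(sigma^2 t / 2); so E[X_t] = x_0 * exp((mu - sigma^2/2) t) * exp(sigma^2 t / 2) = x_0 * exp(mu t) = exp(t)/3.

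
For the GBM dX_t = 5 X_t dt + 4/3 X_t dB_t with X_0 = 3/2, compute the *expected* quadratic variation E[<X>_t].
E[<X>_t] = 18*exp(106*t/9)/53 - 18/53

<X>_t = int_0^t ((4/3) * X_s)^2 ds. Taking expectation inside the integral: E[<X>_t] = (4/3)^2 * int_0^t E[X_s^2] ds. For GBM, E[X_s^2] = x_0^2 * exp((2 mu + sigma^2) s). Integrating:
  E[<X>_t] = (4/3)^2 * (3/2)^2 * (exp((2*5 + (4/3)^2) t) - 1) / (2*5 + (4/3)^2)
           = (4/3)^2 * (3/2)^2 * (exp((106/9) t) - 1) / (106/9) = 18*exp(106*t/9)/53 - 18/53.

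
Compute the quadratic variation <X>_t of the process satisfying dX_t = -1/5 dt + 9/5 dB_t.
<X>_t = 81*t/25

For an Itô process dX_t = a(t) dt + b(t) dB_t, the quadratic variation is <X>_t = int_0^t b(s)^2 ds (the drift term does not contribute). Here b(s) = 9/5, so
  b(s)^2 = 81/25.
Integrating from 0 to t:
  <X>_t = int_0^t (81/25) ds = 81*t/25.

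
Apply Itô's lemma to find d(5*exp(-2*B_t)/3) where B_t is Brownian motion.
d(5*exp(-2*B_t)/3) = (10*exp(-2*B_t)/3) dt + (-10*exp(-2*B_t)/3) dB_t

Itô's formula for f(B_t) gives d f(B_t) = f'(B_t) dB_t + (1/2) f''(B_t) dt. Compute derivatives of f(x) = 5*exp(-2*x)/3:
  f'(x)  = -10*exp(-2*x)/3
  f''(x) = 20*exp(-2*x)/3
Substitute x = B_t and multiply the f'' term by 1/2:
  drift     = (1/2) * (20*exp(-2*x)/3) evaluated at B_t = 10*exp(-2*B_t)/3
  diffusion = (-10*exp(-2*x)/3) evaluated at B_t = -10*exp(-2*B_t)/3
Therefore d(5*exp(-2*B_t)/3) = (10*exp(-2*B_t)/3) dt + (-10*exp(-2*B_t)/3) dB_t.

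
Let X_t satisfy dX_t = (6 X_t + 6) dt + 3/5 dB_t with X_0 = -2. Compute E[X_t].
E[X_t] = -exp(6*t) - 1

Taking expectations and using E[dB_t] = 0, the mean m(t) = E[X_t] satisfies the ODE m'(t) = a m(t) + b with m(0) = x_0. With a = 6, b = 6, x_0 = -2, the solution is
  m(t) = x_0 * exp(a t) + (b/a) * (exp(a t) - 1)
       = (-2) * exp(6 t) + (6/6) * (exp(6 t) - 1)
       = -exp(6*t) - 1.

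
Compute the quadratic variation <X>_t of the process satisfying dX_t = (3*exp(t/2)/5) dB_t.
<X>_t = 9*exp(t)/25 - 9/25

For an Itô process dX_t = a(t) dt + b(t) dB_t, the quadratic variation is <X>_t = int_0^t b(s)^2 ds (the drift term does not contribute). Here b(s) = 3*exp(s/2)/5, so
  b(s)^2 = 9*exp(s)/25.
Integrating from 0 to t:
  <X>_t = int_0^t (9*exp(s)/25) ds = 9*exp(t)/25 - 9/25.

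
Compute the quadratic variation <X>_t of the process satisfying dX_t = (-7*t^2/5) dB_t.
<X>_t = 49*t^5/125

For an Itô process dX_t = a(t) dt + b(t) dB_t, the quadratic variation is <X>_t = int_0^t b(s)^2 ds (the drift term does not contribute). Here b(s) = -7*s^2/5, so
  b(s)^2 = 49*s^4/25.
Integrating from 0 to t:
  <X>_t = int_0^t (49*s^4/25) ds = 49*t^5/125.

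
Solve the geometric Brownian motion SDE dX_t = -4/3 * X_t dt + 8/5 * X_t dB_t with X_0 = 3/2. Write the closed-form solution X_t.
X_t = 3/2 * exp((-196/75) * t + (8/5) * B_t)

For GBM dX = mu X dt + sigma X dB with X_0 = x_0, apply Itô to Y = log X: dY = (mu - sigma^2/2) dt + sigma dB, so Y_t = log(x_0) + (mu - sigma^2/2) t + sigma B_t and hence X_t = x_0 * exp((mu - sigma^2/2) t + sigma B_t).
With mu = -4/3, sigma = 8/5, x_0 = 3/2, this gives:
  X_t = 3/2 * exp((-196/75) * t + (8/5) * B_t).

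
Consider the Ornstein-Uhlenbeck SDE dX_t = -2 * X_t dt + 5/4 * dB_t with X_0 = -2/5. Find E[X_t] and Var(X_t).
E[X_t] = -2*exp(-2*t)/5; Var(X_t) = 25/64 - 25*exp(-4*t)/64

The OU SDE dX = -theta X dt + sigma dB admits the integrating factor exp(theta t): d(exp(theta t) X_t) = sigma exp(theta t) dB_t. Integrating from 0 to t:
  X_t = x_0 * exp(-theta t) + sigma * int_0^t exp(-theta (t-s)) dB_s.
The Itô integral has mean 0 and (by the Itô isometry) variance sigma^2 * int_0^t exp(-2 theta (t - s)) ds = sigma^2 * (1 - exp(-2 theta t)) / (2 theta).
With theta = 2, sigma = 5/4, x_0 = -2/5:
  E[X_t] = -2/5 * exp(-2 t) = -2*exp(-2*t)/5
  Var(X_t) = (5/4)^2 * (1 - exp(-2*2 t)) / (2 * 2) = 25/64 - 25*exp(-4*t)/64.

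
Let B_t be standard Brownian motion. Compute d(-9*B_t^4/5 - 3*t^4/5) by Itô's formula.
d(-9*B_t^4/5 - 3*t^4/5) = (-54*B_t^2/5 - 12*t^3/5) dt + (-36*B_t^3/5) dB_t

Itô's formula for f(t, x): d f(t, B_t) = (f_t + (1/2) f_xx) dt + f_x dB_t. Compute partials of f(t, x) = -3*t^4/5 - 9*x^4/5:
  f_t(t,x)  = -12*t^3/5
  f_x(t,x)  = -36*x^3/5
  f_xx(t,x) = -108*x^2/5
Assemble drift = f_t + (1/2) f_xx = -12*t^3/5 - 54*x^2/5 and diffusion = f_x = -36*x^3/5. Substituting x = B_t:
  d(-9*B_t^4/5 - 3*t^4/5) = (-54*B_t^2/5 - 12*t^3/5) dt + (-36*B_t^3/5) dB_t.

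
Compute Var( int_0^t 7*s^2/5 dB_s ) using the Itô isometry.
Var = 49*t^5/125

The Itô integral of a deterministic integrand f(s) has mean 0 because each increment f(s) * (B_{s+ds} - B_s) has mean 0. By the Itô isometry:
  Var( int_0^t f(s) dB_s ) = E[ (int_0^t f(s) dB_s)^2 ] = int_0^t f(s)^2 ds.
Here f(s) = 7*s^2/5, so f(s)^2 = 49*s^4/25. Integrate:
  int_0^t (49*s^4/25) ds = 49*t^5/125.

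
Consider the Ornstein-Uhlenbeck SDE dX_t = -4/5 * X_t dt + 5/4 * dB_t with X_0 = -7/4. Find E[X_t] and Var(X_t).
E[X_t] = -7*exp(-4*t/5)/4; Var(X_t) = 125/128 - 125*exp(-8*t/5)/128

The OU SDE dX = -theta X dt + sigma dB admits the integrating factor exp(theta t): d(exp(theta t) X_t) = sigma exp(theta t) dB_t. Integrating from 0 to t:
  X_t = x_0 * exp(-theta t) + sigma * int_0^t exp(-theta (t-s)) dB_s.
The Itô integral has mean 0 and (by the Itô isometry) variance sigma^2 * int_0^t exp(-2 theta (t - s)) ds = sigma^2 * (1 - exp(-2 theta t)) / (2 theta).
With theta = 4/5, sigma = 5/4, x_0 = -7/4:
  E[X_t] = -7/4 * exp(-4/5 t) = -7*exp(-4*t/5)/4
  Var(X_t) = (5/4)^2 * (1 - exp(-2*4/5 t)) / (2 * 4/5) = 125/128 - 125*exp(-8*t/5)/128.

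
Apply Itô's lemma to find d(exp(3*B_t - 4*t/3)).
d(exp(3*B_t - 4*t/3)) = (19*exp(3*B_t - 4*t/3)/6) dt + (3*exp(3*B_t - 4*t/3)) dB_t

Itô's formula for f(t, x): d f(t, B_t) = (f_t + (1/2) f_xx) dt + f_x dB_t. Compute partials of f(t, x) = exp(-4*t/3 + 3*x):
  f_t(t,x)  = -4*exp(-4*t/3 + 3*x)/3
  f_x(t,x)  = 3*exp(-4*t/3 + 3*x)
  f_xx(t,x) = 9*exp(-4*t/3 + 3*x)
Assemble drift = f_t + (1/2) f_xx = 19*exp(-4*t/3 + 3*x)/6 and diffusion = f_x = 3*exp(-4*t/3 + 3*x). Substituting x = B_t:
  d(exp(3*B_t - 4*t/3)) = (19*exp(3*B_t - 4*t/3)/6) dt + (3*exp(3*B_t - 4*t/3)) dB_t.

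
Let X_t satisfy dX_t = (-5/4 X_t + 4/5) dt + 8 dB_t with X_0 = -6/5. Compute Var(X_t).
Var(X_t) = 128/5 - 128*exp(-5*t/2)/5

The variance V(t) = Var(X_t) satisfies V'(t) = 2 a V(t) + c^2 with V(0) = 0 (drift coefficient is linear in X, diffusion is constant). With a = -5/4, c = 8, the solution is
  V(t) = (c^2 / (2 a)) * (exp(2 a t) - 1)
       = (8^2 / (2*(-5/4))) * (exp((-5/2) t) - 1)
       = 128/5 - 128*exp(-5*t/2)/5.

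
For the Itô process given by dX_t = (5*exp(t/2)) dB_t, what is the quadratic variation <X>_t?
<X>_t = 25*exp(t) - 25

For an Itô process dX_t = a(t) dt + b(t) dB_t, the quadratic variation is <X>_t = int_0^t b(s)^2 ds (the drift term does not contribute). Here b(s) = 5*exp(s/2), so
  b(s)^2 = 25*exp(s).
Integrating from 0 to t:
  <X>_t = int_0^t (25*exp(s)) ds = 25*exp(t) - 25.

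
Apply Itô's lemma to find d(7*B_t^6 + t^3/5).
d(7*B_t^6 + t^3/5) = (105*B_t^4 + 3*t^2/5) dt + (42*B_t^5) dB_t

Itô's formula for f(t, x): d f(t, B_t) = (f_t + (1/2) f_xx) dt + f_x dB_t. Compute partials of f(t, x) = t^3/5 + 7*x^6:
  f_t(t,x)  = 3*t^2/5
  f_x(t,x)  = 42*x^5
  f_xx(t,x) = 210*x^4
Assemble drift = f_t + (1/2) f_xx = 3*t^2/5 + 105*x^4 and diffusion = f_x = 42*x^5. Substituting x = B_t:
  d(7*B_t^6 + t^3/5) = (105*B_t^4 + 3*t^2/5) dt + (42*B_t^5) dB_t.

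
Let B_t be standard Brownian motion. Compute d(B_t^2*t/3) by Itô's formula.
d(B_t^2*t/3) = (B_t^2/3 + t/3) dt + (2*B_t*t/3) dB_t

Itô's formula for f(t, x): d f(t, B_t) = (f_t + (1/2) f_xx) dt + f_x dB_t. Compute partials of f(t, x) = t*x^2/3:
  f_t(t,x)  = x^2/3
  f_x(t,x)  = 2*t*x/3
  f_xx(t,x) = 2*t/3
Assemble drift = f_t + (1/2) f_xx = t/3 + x^2/3 and diffusion = f_x = 2*t*x/3. Substituting x = B_t:
  d(B_t^2*t/3) = (B_t^2/3 + t/3) dt + (2*B_t*t/3) dB_t.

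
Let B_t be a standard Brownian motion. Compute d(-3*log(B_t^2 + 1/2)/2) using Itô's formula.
d(-3*log(B_t^2 + 1/2)/2) = (3*(2*B_t^2 - 1)/(2*B_t^2 + 1)^2) dt + (-6*B_t/(2*B_t^2 + 1)) dB_t

Itô's formula for f(B_t) gives d f(B_t) = f'(B_t) dB_t + (1/2) f''(B_t) dt. Compute derivatives of f(x) = -3*log(x^2 + 1/2)/2:
  f'(x)  = -6*x/(2*x^2 + 1)
  f''(x) = 6*(2*x^2 - 1)/(2*x^2 + 1)^2
Substitute x = B_t and multiply the f'' term by 1/2:
  drift     = (1/2) * (6*(2*x^2 - 1)/(2*x^2 + 1)^2) evaluated at B_t = 3*(2*B_t^2 - 1)/(2*B_t^2 + 1)^2
  diffusion = (-6*x/(2*x^2 + 1)) evaluated at B_t = -6*B_t/(2*B_t^2 + 1)
Therefore d(-3*log(B_t^2 + 1/2)/2) = (3*(2*B_t^2 - 1)/(2*B_t^2 + 1)^2) dt + (-6*B_t/(2*B_t^2 + 1)) dB_t.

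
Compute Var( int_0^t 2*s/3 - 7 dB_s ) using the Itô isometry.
Var = t*(4*t^2 - 126*t + 1323)/27

The Itô integral of a deterministic integrand f(s) has mean 0 because each increment f(s) * (B_{s+ds} - B_s) has mean 0. By the Itô isometry:
  Var( int_0^t f(s) dB_s ) = E[ (int_0^t f(s) dB_s)^2 ] = int_0^t f(s)^2 ds.
Here f(s) = 2*s/3 - 7, so f(s)^2 = (2*s - 21)^2/9. Integrate:
  int_0^t ((2*s - 21)^2/9) ds = t*(4*t^2 - 126*t + 1323)/27.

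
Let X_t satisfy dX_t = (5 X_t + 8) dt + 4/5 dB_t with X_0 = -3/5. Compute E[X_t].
E[X_t] = exp(5*t) - 8/5

Taking expectations and using E[dB_t] = 0, the mean m(t) = E[X_t] satisfies the ODE m'(t) = a m(t) + b with m(0) = x_0. With a = 5, b = 8, x_0 = -3/5, the solution is
  m(t) = x_0 * exp(a t) + (b/a) * (exp(a t) - 1)
       = (-3/5) * exp(5 t) + (8/5) * (exp(5 t) - 1)
       = exp(5*t) - 8/5.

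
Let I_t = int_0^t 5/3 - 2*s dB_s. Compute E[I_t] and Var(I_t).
E[I_t] = 0; Var(I_t) = t*(12*t^2 - 30*t + 25)/9

The Itô integral of a deterministic integrand f(s) has mean 0 because each increment f(s) * (B_{s+ds} - B_s) has mean 0. By the Itô isometry:
  Var( int_0^t f(s) dB_s ) = E[ (int_0^t f(s) dB_s)^2 ] = int_0^t f(s)^2 ds.
Here f(s) = 5/3 - 2*s, so f(s)^2 = (6*s - 5)^2/9. Integrate:
  int_0^t ((6*s - 5)^2/9) ds = t*(12*t^2 - 30*t + 25)/9.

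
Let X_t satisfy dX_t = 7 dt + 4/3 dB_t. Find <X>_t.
<X>_t = 16*t/9

For an Itô process dX_t = a(t) dt + b(t) dB_t, the quadratic variation is <X>_t = int_0^t b(s)^2 ds (the drift term does not contribute). Here b(s) = 4/3, so
  b(s)^2 = 16/9.
Integrating from 0 to t:
  <X>_t = int_0^t (16/9) ds = 16*t/9.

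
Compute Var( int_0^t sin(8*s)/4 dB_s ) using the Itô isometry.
Var = t/32 - sin(8*t)*cos(8*t)/256

The Itô integral of a deterministic integrand f(s) has mean 0 because each increment f(s) * (B_{s+ds} - B_s) has mean 0. By the Itô isometry:
  Var( int_0^t f(s) dB_s ) = E[ (int_0^t f(s) dB_s)^2 ] = int_0^t f(s)^2 ds.
Here f(s) = sin(8*s)/4, so f(s)^2 = sin(8*s)^2/16. Integrate:
  int_0^t (sin(8*s)^2/16) ds = t/32 - sin(8*t)*cos(8*t)/256.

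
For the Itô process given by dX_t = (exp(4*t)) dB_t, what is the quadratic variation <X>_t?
<X>_t = exp(8*t)/8 - 1/8

For an Itô process dX_t = a(t) dt + b(t) dB_t, the quadratic variation is <X>_t = int_0^t b(s)^2 ds (the drift term does not contribute). Here b(s) = exp(4*s), so
  b(s)^2 = exp(8*s).
Integrating from 0 to t:
  <X>_t = int_0^t (exp(8*s)) ds = exp(8*t)/8 - 1/8.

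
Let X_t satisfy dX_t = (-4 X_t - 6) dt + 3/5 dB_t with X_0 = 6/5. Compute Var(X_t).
Var(X_t) = 9/200 - 9*exp(-8*t)/200

The variance V(t) = Var(X_t) satisfies V'(t) = 2 a V(t) + c^2 with V(0) = 0 (drift coefficient is linear in X, diffusion is constant). With a = -4, c = 3/5, the solution is
  V(t) = (c^2 / (2 a)) * (exp(2 a t) - 1)
       = ((3/5)^2 / (2*(-4))) * (exp((-8) t) - 1)
       = 9/200 - 9*exp(-8*t)/200.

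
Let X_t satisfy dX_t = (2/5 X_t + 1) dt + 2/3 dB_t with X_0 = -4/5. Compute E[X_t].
E[X_t] = 17*exp(2*t/5)/10 - 5/2

Taking expectations and using E[dB_t] = 0, the mean m(t) = E[X_t] satisfies the ODE m'(t) = a m(t) + b with m(0) = x_0. With a = 2/5, b = 1, x_0 = -4/5, the solution is
  m(t) = x_0 * exp(a t) + (b/a) * (exp(a t) - 1)
       = (-4/5) * exp((2/5) t) + (1/(2/5)) * (exp((2/5) t) - 1)
       = 17*exp(2*t/5)/10 - 5/2.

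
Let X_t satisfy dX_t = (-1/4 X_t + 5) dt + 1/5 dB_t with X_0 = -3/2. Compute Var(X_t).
Var(X_t) = 2/25 - 2*exp(-t/2)/25

The variance V(t) = Var(X_t) satisfies V'(t) = 2 a V(t) + c^2 with V(0) = 0 (drift coefficient is linear in X, diffusion is constant). With a = -1/4, c = 1/5, the solution is
  V(t) = (c^2 / (2 a)) * (exp(2 a t) - 1)
       = ((1/5)^2 / (2*(-1/4))) * (exp((-1/2) t) - 1)
       = 2/25 - 2*exp(-t/2)/25.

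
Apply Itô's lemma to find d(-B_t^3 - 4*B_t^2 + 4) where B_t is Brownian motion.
d(-B_t^3 - 4*B_t^2 + 4) = (-3*B_t - 4) dt + (B_t*(-3*B_t - 8)) dB_t

Itô's formula for f(B_t) gives d f(B_t) = f'(B_t) dB_t + (1/2) f''(B_t) dt. Compute derivatives of f(x) = -x^3 - 4*x^2 + 4:
  f'(x)  = x*(-3*x - 8)
  f''(x) = -6*x - 8
Substitute x = B_t and multiply the f'' term by 1/2:
  drift     = (1/2) * (-6*x - 8) evaluated at B_t = -3*B_t - 4
  diffusion = (x*(-3*x - 8)) evaluated at B_t = B_t*(-3*B_t - 8)
Therefore d(-B_t^3 - 4*B_t^2 + 4) = (-3*B_t - 4) dt + (B_t*(-3*B_t - 8)) dB_t.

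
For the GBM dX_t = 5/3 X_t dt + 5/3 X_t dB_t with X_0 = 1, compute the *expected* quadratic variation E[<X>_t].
E[<X>_t] = 5*exp(55*t/9)/11 - 5/11

<X>_t = int_0^t ((5/3) * X_s)^2 ds. Taking expectation inside the integral: E[<X>_t] = (5/3)^2 * int_0^t E[X_s^2] ds. For GBM, E[X_s^2] = x_0^2 * exp((2 mu + sigma^2) s). Integrating:
  E[<X>_t] = (5/3)^2 * 1^2 * (exp((2*(5/3) + (5/3)^2) t) - 1) / (2*(5/3) + (5/3)^2)
           = (5/3)^2 * 1^2 * (exp((55/9) t) - 1) / (55/9) = 5*exp(55*t/9)/11 - 5/11.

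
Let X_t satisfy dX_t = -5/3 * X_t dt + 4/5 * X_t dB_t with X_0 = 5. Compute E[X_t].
E[X_t] = 5*exp(-5*t/3)

For GBM dX = mu X dt + sigma X dB with X_0 = x_0, apply Itô to Y = log X: dY = (mu - sigma^2/2) dt + sigma dB, so Y_t = log(x_0) + (mu - sigma^2/2) t + sigma B_t and hence X_t = x_0 * exp((mu - sigma^2/2) t + sigma B_t).
With mu = -5/3, sigma = 4/5, x_0 = 5, this gives:
  X_t = 5 * exp((-149/75) * t + (4/5) * B_t).
Since sigma*B_t ~ Normal(0, sigma^2 t), E[exp(sigma*B_t)] = exp(sigma^2 t / 2); so E[X_t] = x_0 * exp((mu - sigma^2/2) t) * exp(sigma^2 t / 2) = x_0 * exp(mu t) = 5*exp(-5*t/3).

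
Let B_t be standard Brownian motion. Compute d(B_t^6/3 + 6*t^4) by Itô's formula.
d(B_t^6/3 + 6*t^4) = (5*B_t^4 + 24*t^3) dt + (2*B_t^5) dB_t

Itô's formula for f(t, x): d f(t, B_t) = (f_t + (1/2) f_xx) dt + f_x dB_t. Compute partials of f(t, x) = 6*t^4 + x^6/3:
  f_t(t,x)  = 24*t^3
  f_x(t,x)  = 2*x^5
  f_xx(t,x) = 10*x^4
Assemble drift = f_t + (1/2) f_xx = 24*t^3 + 5*x^4 and diffusion = f_x = 2*x^5. Substituting x = B_t:
  d(B_t^6/3 + 6*t^4) = (5*B_t^4 + 24*t^3) dt + (2*B_t^5) dB_t.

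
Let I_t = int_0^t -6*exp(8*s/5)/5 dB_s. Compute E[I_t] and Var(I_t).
E[I_t] = 0; Var(I_t) = 9*exp(16*t/5)/20 - 9/20

The Itô integral of a deterministic integrand f(s) has mean 0 because each increment f(s) * (B_{s+ds} - B_s) has mean 0. By the Itô isometry:
  Var( int_0^t f(s) dB_s ) = E[ (int_0^t f(s) dB_s)^2 ] = int_0^t f(s)^2 ds.
Here f(s) = -6*exp(8*s/5)/5, so f(s)^2 = 36*exp(16*s/5)/25. Integrate:
  int_0^t (36*exp(16*s/5)/25) ds = 9*exp(16*t/5)/20 - 9/20.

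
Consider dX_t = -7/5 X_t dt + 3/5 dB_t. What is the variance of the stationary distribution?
lim Var(X_t) = 9/70

The OU SDE dX = -theta X dt + sigma dB admits the integrating factor exp(theta t): d(exp(theta t) X_t) = sigma exp(theta t) dB_t. Integrating from 0 to t gives X_t = x_0 * exp(-theta t) + sigma * int_0^t exp(-theta (t-s)) dB_s for any initial x_0. The Itô integral has variance (by the Itô isometry) sigma^2 * int_0^t exp(-2 theta (t - s)) ds = sigma^2 * (1 - exp(-2 theta t)) / (2 theta), independent of x_0.
With theta = 7/5, sigma = 3/5:
  Var(X_t) = (3/5)^2 * (1 - exp(-2*7/5 t)) / (2 * 7/5) = 9/70 - 9*exp(-14*t/5)/70.
As t -> infinity, exp(-2*7/5 t) -> 0, so the stationary variance is sigma^2 / (2 theta) = 9/70.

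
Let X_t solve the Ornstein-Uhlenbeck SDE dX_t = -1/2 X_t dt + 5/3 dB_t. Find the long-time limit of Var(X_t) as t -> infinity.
lim Var(X_t) = 25/9

The OU SDE dX = -theta X dt + sigma dB admits the integrating factor exp(theta t): d(exp(theta t) X_t) = sigma exp(theta t) dB_t. Integrating from 0 to t gives X_t = x_0 * exp(-theta t) + sigma * int_0^t exp(-theta (t-s)) dB_s for any initial x_0. The Itô integral has variance (by the Itô isometry) sigma^2 * int_0^t exp(-2 theta (t - s)) ds = sigma^2 * (1 - exp(-2 theta t)) / (2 theta), independent of x_0.
With theta = 1/2, sigma = 5/3:
  Var(X_t) = (5/3)^2 * (1 - exp(-2*1/2 t)) / (2 * 1/2) = 25/9 - 25*exp(-t)/9.
As t -> infinity, exp(-2*1/2 t) -> 0, so the stationary variance is sigma^2 / (2 theta) = 25/9.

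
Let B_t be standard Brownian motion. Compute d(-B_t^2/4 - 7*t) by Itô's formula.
d(-B_t^2/4 - 7*t) = (-29/4) dt + (-B_t/2) dB_t

Itô's formula for f(t, x): d f(t, B_t) = (f_t + (1/2) f_xx) dt + f_x dB_t. Compute partials of f(t, x) = -7*t - x^2/4:
  f_t(t,x)  = -7
  f_x(t,x)  = -x/2
  f_xx(t,x) = -1/2
Assemble drift = f_t + (1/2) f_xx = -29/4 and diffusion = f_x = -x/2. Substituting x = B_t:
  d(-B_t^2/4 - 7*t) = (-29/4) dt + (-B_t/2) dB_t.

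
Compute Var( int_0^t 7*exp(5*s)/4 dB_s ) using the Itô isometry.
Var = 49*exp(10*t)/160 - 49/160

The Itô integral of a deterministic integrand f(s) has mean 0 because each increment f(s) * (B_{s+ds} - B_s) has mean 0. By the Itô isometry:
  Var( int_0^t f(s) dB_s ) = E[ (int_0^t f(s) dB_s)^2 ] = int_0^t f(s)^2 ds.
Here f(s) = 7*exp(5*s)/4, so f(s)^2 = 49*exp(10*s)/16. Integrate:
  int_0^t (49*exp(10*s)/16) ds = 49*exp(10*t)/160 - 49/160.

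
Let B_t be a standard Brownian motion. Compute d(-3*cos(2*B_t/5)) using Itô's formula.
d(-3*cos(2*B_t/5)) = (6*cos(2*B_t/5)/25) dt + (6*sin(2*B_t/5)/5) dB_t

Itô's formula for f(B_t) gives d f(B_t) = f'(B_t) dB_t + (1/2) f''(B_t) dt. Compute derivatives of f(x) = -3*cos(2*x/5):
  f'(x)  = 6*sin(2*x/5)/5
  f''(x) = 12*cos(2*x/5)/25
Substitute x = B_t and multiply the f'' term by 1/2:
  drift     = (1/2) * (12*cos(2*x/5)/25) evaluated at B_t = 6*cos(2*B_t/5)/25
  diffusion = (6*sin(2*x/5)/5) evaluated at B_t = 6*sin(2*B_t/5)/5
Therefore d(-3*cos(2*B_t/5)) = (6*cos(2*B_t/5)/25) dt + (6*sin(2*B_t/5)/5) dB_t.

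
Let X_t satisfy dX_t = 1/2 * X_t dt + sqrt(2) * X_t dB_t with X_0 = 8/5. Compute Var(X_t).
Var(X_t) = 64*(exp(2*t) - 1)*exp(t)/25

For GBM dX = mu X dt + sigma X dB with X_0 = x_0, apply Itô to Y = log X: dY = (mu - sigma^2/2) dt + sigma dB, so Y_t = log(x_0) + (mu - sigma^2/2) t + sigma B_t and hence X_t = x_0 * exp((mu - sigma^2/2) t + sigma B_t).
With mu = 1/2, sigma = sqrt(2), x_0 = 8/5, this gives:
  X_t = 8/5 * exp((-1/2) * t + (sqrt(2)) * B_t).
Since sigma*B_t ~ Normal(0, sigma^2 t), E[exp(sigma*B_t)] = exp(sigma^2 t / 2); so E[X_t] = x_0 * exp((mu - sigma^2/2) t) * exp(sigma^2 t / 2) = x_0 * exp(mu t) = 8*exp(t/2)/5.
Var(X_t) = E[X_t^2] - (E[X_t])^2 = x_0^2 * exp(2 mu t) * (exp(sigma^2 t) - 1) = 64*(exp(2*t) - 1)*exp(t)/25.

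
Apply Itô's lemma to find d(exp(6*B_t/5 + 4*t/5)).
d(exp(6*B_t/5 + 4*t/5)) = (38*exp(6*B_t/5 + 4*t/5)/25) dt + (6*exp(6*B_t/5 + 4*t/5)/5) dB_t

Itô's formula for f(t, x): d f(t, B_t) = (f_t + (1/2) f_xx) dt + f_x dB_t. Compute partials of f(t, x) = exp(4*t/5 + 6*x/5):
  f_t(t,x)  = 4*exp(4*t/5 + 6*x/5)/5
  f_x(t,x)  = 6*exp(4*t/5 + 6*x/5)/5
  f_xx(t,x) = 36*exp(4*t/5 + 6*x/5)/25
Assemble drift = f_t + (1/2) f_xx = 38*exp(4*t/5 + 6*x/5)/25 and diffusion = f_x = 6*exp(4*t/5 + 6*x/5)/5. Substituting x = B_t:
  d(exp(6*B_t/5 + 4*t/5)) = (38*exp(6*B_t/5 + 4*t/5)/25) dt + (6*exp(6*B_t/5 + 4*t/5)/5) dB_t.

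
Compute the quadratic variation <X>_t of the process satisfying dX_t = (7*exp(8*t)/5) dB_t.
<X>_t = 49*exp(16*t)/400 - 49/400

For an Itô process dX_t = a(t) dt + b(t) dB_t, the quadratic variation is <X>_t = int_0^t b(s)^2 ds (the drift term does not contribute). Here b(s) = 7*exp(8*s)/5, so
  b(s)^2 = 49*exp(16*s)/25.
Integrating from 0 to t:
  <X>_t = int_0^t (49*exp(16*s)/25) ds = 49*exp(16*t)/400 - 49/400.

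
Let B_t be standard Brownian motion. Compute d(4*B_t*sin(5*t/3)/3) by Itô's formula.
d(4*B_t*sin(5*t/3)/3) = (20*B_t*cos(5*t/3)/9) dt + (4*sin(5*t/3)/3) dB_t

Itô's formula for f(t, x): d f(t, B_t) = (f_t + (1/2) f_xx) dt + f_x dB_t. Compute partials of f(t, x) = 4*x*sin(5*t/3)/3:
  f_t(t,x)  = 20*x*cos(5*t/3)/9
  f_x(t,x)  = 4*sin(5*t/3)/3
  f_xx(t,x) = 0
Assemble drift = f_t + (1/2) f_xx = 20*x*cos(5*t/3)/9 and diffusion = f_x = 4*sin(5*t/3)/3. Substituting x = B_t:
  d(4*B_t*sin(5*t/3)/3) = (20*B_t*cos(5*t/3)/9) dt + (4*sin(5*t/3)/3) dB_t.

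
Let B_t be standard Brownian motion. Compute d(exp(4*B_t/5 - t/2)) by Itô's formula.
d(exp(4*B_t/5 - t/2)) = (-9*exp(4*B_t/5 - t/2)/50) dt + (4*exp(4*B_t/5 - t/2)/5) dB_t

Itô's formula for f(t, x): d f(t, B_t) = (f_t + (1/2) f_xx) dt + f_x dB_t. Compute partials of f(t, x) = exp(-t/2 + 4*x/5):
  f_t(t,x)  = -exp(-t/2 + 4*x/5)/2
  f_x(t,x)  = 4*exp(-t/2 + 4*x/5)/5
  f_xx(t,x) = 16*exp(-t/2 + 4*x/5)/25
Assemble drift = f_t + (1/2) f_xx = -9*exp(-t/2 + 4*x/5)/50 and diffusion = f_x = 4*exp(-t/2 + 4*x/5)/5. Substituting x = B_t:
  d(exp(4*B_t/5 - t/2)) = (-9*exp(4*B_t/5 - t/2)/50) dt + (4*exp(4*B_t/5 - t/2)/5) dB_t.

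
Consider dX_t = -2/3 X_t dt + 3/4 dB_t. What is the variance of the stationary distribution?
lim Var(X_t) = 27/64

The OU SDE dX = -theta X dt + sigma dB admits the integrating factor exp(theta t): d(exp(theta t) X_t) = sigma exp(theta t) dB_t. Integrating from 0 to t gives X_t = x_0 * exp(-theta t) + sigma * int_0^t exp(-theta (t-s)) dB_s for any initial x_0. The Itô integral has variance (by the Itô isometry) sigma^2 * int_0^t exp(-2 theta (t - s)) ds = sigma^2 * (1 - exp(-2 theta t)) / (2 theta), independent of x_0.
With theta = 2/3, sigma = 3/4:
  Var(X_t) = (3/4)^2 * (1 - exp(-2*2/3 t)) / (2 * 2/3) = 27/64 - 27*exp(-4*t/3)/64.
As t -> infinity, exp(-2*2/3 t) -> 0, so the stationary variance is sigma^2 / (2 theta) = 27/64.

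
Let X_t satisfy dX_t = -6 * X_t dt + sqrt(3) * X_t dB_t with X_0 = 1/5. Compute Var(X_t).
Var(X_t) = (exp(3*t) - 1)*exp(-12*t)/25

For GBM dX = mu X dt + sigma X dB with X_0 = x_0, apply Itô to Y = log X: dY = (mu - sigma^2/2) dt + sigma dB, so Y_t = log(x_0) + (mu - sigma^2/2) t + sigma B_t and hence X_t = x_0 * exp((mu - sigma^2/2) t + sigma B_t).
With mu = -6, sigma = sqrt(3), x_0 = 1/5, this gives:
  X_t = 1/5 * exp((-15/2) * t + (sqrt(3)) * B_t).
Since sigma*B_t ~ Normal(0, sigma^2 t), E[exp(sigma*B_t)] = exp(sigma^2 t / 2); so E[X_t] = x_0 * exp((mu - sigma^2/2) t) * exp(sigma^2 t / 2) = x_0 * exp(mu t) = exp(-6*t)/5.
Var(X_t) = E[X_t^2] - (E[X_t])^2 = x_0^2 * exp(2 mu t) * (exp(sigma^2 t) - 1) = (exp(3*t) - 1)*exp(-12*t)/25.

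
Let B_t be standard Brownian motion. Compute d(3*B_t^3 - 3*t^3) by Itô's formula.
d(3*B_t^3 - 3*t^3) = (9*B_t - 9*t^2) dt + (9*B_t^2) dB_t

Itô's formula for f(t, x): d f(t, B_t) = (f_t + (1/2) f_xx) dt + f_x dB_t. Compute partials of f(t, x) = -3*t^3 + 3*x^3:
  f_t(t,x)  = -9*t^2
  f_x(t,x)  = 9*x^2
  f_xx(t,x) = 18*x
Assemble drift = f_t + (1/2) f_xx = -9*t^2 + 9*x and diffusion = f_x = 9*x^2. Substituting x = B_t:
  d(3*B_t^3 - 3*t^3) = (9*B_t - 9*t^2) dt + (9*B_t^2) dB_t.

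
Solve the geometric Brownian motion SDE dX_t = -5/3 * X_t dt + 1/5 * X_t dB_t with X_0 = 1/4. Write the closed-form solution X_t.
X_t = 1/4 * exp((-253/150) * t + (1/5) * B_t)

For GBM dX = mu X dt + sigma X dB with X_0 = x_0, apply Itô to Y = log X: dY = (mu - sigma^2/2) dt + sigma dB, so Y_t = log(x_0) + (mu - sigma^2/2) t + sigma B_t and hence X_t = x_0 * exp((mu - sigma^2/2) t + sigma B_t).
With mu = -5/3, sigma = 1/5, x_0 = 1/4, this gives:
  X_t = 1/4 * exp((-253/150) * t + (1/5) * B_t).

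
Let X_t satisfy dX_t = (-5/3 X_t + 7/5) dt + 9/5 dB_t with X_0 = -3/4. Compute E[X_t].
E[X_t] = 21/25 - 159*exp(-5*t/3)/100

Taking expectations and using E[dB_t] = 0, the mean m(t) = E[X_t] satisfies the ODE m'(t) = a m(t) + b with m(0) = x_0. With a = -5/3, b = 7/5, x_0 = -3/4, the solution is
  m(t) = x_0 * exp(a t) + (b/a) * (exp(a t) - 1)
       = (-3/4) * exp((-5/3) t) + ((7/5)/(-5/3)) * (exp((-5/3) t) - 1)
       = 21/25 - 159*exp(-5*t/3)/100.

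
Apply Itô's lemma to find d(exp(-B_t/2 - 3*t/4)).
d(exp(-B_t/2 - 3*t/4)) = (-5*exp(-B_t/2 - 3*t/4)/8) dt + (-exp(-B_t/2 - 3*t/4)/2) dB_t

Itô's formula for f(t, x): d f(t, B_t) = (f_t + (1/2) f_xx) dt + f_x dB_t. Compute partials of f(t, x) = exp(-3*t/4 - x/2):
  f_t(t,x)  = -3*exp(-3*t/4 - x/2)/4
  f_x(t,x)  = -exp(-3*t/4 - x/2)/2
  f_xx(t,x) = exp(-3*t/4 - x/2)/4
Assemble drift = f_t + (1/2) f_xx = -5*exp(-3*t/4 - x/2)/8 and diffusion = f_x = -exp(-3*t/4 - x/2)/2. Substituting x = B_t:
  d(exp(-B_t/2 - 3*t/4)) = (-5*exp(-B_t/2 - 3*t/4)/8) dt + (-exp(-B_t/2 - 3*t/4)/2) dB_t.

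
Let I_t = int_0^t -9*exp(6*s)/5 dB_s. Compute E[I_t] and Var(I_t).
E[I_t] = 0; Var(I_t) = 27*exp(12*t)/100 - 27/100

The Itô integral of a deterministic integrand f(s) has mean 0 because each increment f(s) * (B_{s+ds} - B_s) has mean 0. By the Itô isometry:
  Var( int_0^t f(s) dB_s ) = E[ (int_0^t f(s) dB_s)^2 ] = int_0^t f(s)^2 ds.
Here f(s) = -9*exp(6*s)/5, so f(s)^2 = 81*exp(12*s)/25. Integrate:
  int_0^t (81*exp(12*s)/25) ds = 27*exp(12*t)/100 - 27/100.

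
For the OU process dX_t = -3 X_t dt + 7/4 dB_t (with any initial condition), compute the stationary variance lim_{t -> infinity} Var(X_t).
lim Var(X_t) = 49/96

The OU SDE dX = -theta X dt + sigma dB admits the integrating factor exp(theta t): d(exp(theta t) X_t) = sigma exp(theta t) dB_t. Integrating from 0 to t gives X_t = x_0 * exp(-theta t) + sigma * int_0^t exp(-theta (t-s)) dB_s for any initial x_0. The Itô integral has variance (by the Itô isometry) sigma^2 * int_0^t exp(-2 theta (t - s)) ds = sigma^2 * (1 - exp(-2 theta t)) / (2 theta), independent of x_0.
With theta = 3, sigma = 7/4:
  Var(X_t) = (7/4)^2 * (1 - exp(-2*3 t)) / (2 * 3) = 49/96 - 49*exp(-6*t)/96.
As t -> infinity, exp(-2*3 t) -> 0, so the stationary variance is sigma^2 / (2 theta) = 49/96.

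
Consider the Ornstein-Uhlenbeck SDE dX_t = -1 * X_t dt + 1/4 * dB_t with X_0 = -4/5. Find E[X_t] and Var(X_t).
E[X_t] = -4*exp(-t)/5; Var(X_t) = 1/32 - exp(-2*t)/32

The OU SDE dX = -theta X dt + sigma dB admits the integrating factor exp(theta t): d(exp(theta t) X_t) = sigma exp(theta t) dB_t. Integrating from 0 to t:
  X_t = x_0 * exp(-theta t) + sigma * int_0^t exp(-theta (t-s)) dB_s.
The Itô integral has mean 0 and (by the Itô isometry) variance sigma^2 * int_0^t exp(-2 theta (t - s)) ds = sigma^2 * (1 - exp(-2 theta t)) / (2 theta).
With theta = 1, sigma = 1/4, x_0 = -4/5:
  E[X_t] = -4/5 * exp(-1 t) = -4*exp(-t)/5
  Var(X_t) = (1/4)^2 * (1 - exp(-2*1 t)) / (2 * 1) = 1/32 - exp(-2*t)/32.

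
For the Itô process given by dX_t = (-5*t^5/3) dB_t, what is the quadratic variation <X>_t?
<X>_t = 25*t^11/99

For an Itô process dX_t = a(t) dt + b(t) dB_t, the quadratic variation is <X>_t = int_0^t b(s)^2 ds (the drift term does not contribute). Here b(s) = -5*s^5/3, so
  b(s)^2 = 25*s^10/9.
Integrating from 0 to t:
  <X>_t = int_0^t (25*s^10/9) ds = 25*t^11/99.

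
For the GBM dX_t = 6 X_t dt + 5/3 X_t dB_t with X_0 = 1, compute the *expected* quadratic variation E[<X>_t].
E[<X>_t] = 25*exp(133*t/9)/133 - 25/133

<X>_t = int_0^t ((5/3) * X_s)^2 ds. Taking expectation inside the integral: E[<X>_t] = (5/3)^2 * int_0^t E[X_s^2] ds. For GBM, E[X_s^2] = x_0^2 * exp((2 mu + sigma^2) s). Integrating:
  E[<X>_t] = (5/3)^2 * 1^2 * (exp((2*6 + (5/3)^2) t) - 1) / (2*6 + (5/3)^2)
           = (5/3)^2 * 1^2 * (exp((133/9) t) - 1) / (133/9) = 25*exp(133*t/9)/133 - 25/133.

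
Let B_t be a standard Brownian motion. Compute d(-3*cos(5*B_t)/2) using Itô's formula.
d(-3*cos(5*B_t)/2) = (75*cos(5*B_t)/4) dt + (15*sin(5*B_t)/2) dB_t

Itô's formula for f(B_t) gives d f(B_t) = f'(B_t) dB_t + (1/2) f''(B_t) dt. Compute derivatives of f(x) = -3*cos(5*x)/2:
  f'(x)  = 15*sin(5*x)/2
  f''(x) = 75*cos(5*x)/2
Substitute x = B_t and multiply the f'' term by 1/2:
  drift     = (1/2) * (75*cos(5*x)/2) evaluated at B_t = 75*cos(5*B_t)/4
  diffusion = (15*sin(5*x)/2) evaluated at B_t = 15*sin(5*B_t)/2
Therefore d(-3*cos(5*B_t)/2) = (75*cos(5*B_t)/4) dt + (15*sin(5*B_t)/2) dB_t.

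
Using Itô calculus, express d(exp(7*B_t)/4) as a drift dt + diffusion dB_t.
d(exp(7*B_t)/4) = (49*exp(7*B_t)/8) dt + (7*exp(7*B_t)/4) dB_t

Itô's formula for f(B_t) gives d f(B_t) = f'(B_t) dB_t + (1/2) f''(B_t) dt. Compute derivatives of f(x) = exp(7*x)/4:
  f'(x)  = 7*exp(7*x)/4
  f''(x) = 49*exp(7*x)/4
Substitute x = B_t and multiply the f'' term by 1/2:
  drift     = (1/2) * (49*exp(7*x)/4) evaluated at B_t = 49*exp(7*B_t)/8
  diffusion = (7*exp(7*x)/4) evaluated at B_t = 7*exp(7*B_t)/4
Therefore d(exp(7*B_t)/4) = (49*exp(7*B_t)/8) dt + (7*exp(7*B_t)/4) dB_t.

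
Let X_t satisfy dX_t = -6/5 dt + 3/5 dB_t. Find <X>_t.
<X>_t = 9*t/25

For an Itô process dX_t = a(t) dt + b(t) dB_t, the quadratic variation is <X>_t = int_0^t b(s)^2 ds (the drift term does not contribute). Here b(s) = 3/5, so
  b(s)^2 = 9/25.
Integrating from 0 to t:
  <X>_t = int_0^t (9/25) ds = 9*t/25.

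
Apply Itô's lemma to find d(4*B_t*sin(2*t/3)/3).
d(4*B_t*sin(2*t/3)/3) = (8*B_t*cos(2*t/3)/9) dt + (4*sin(2*t/3)/3) dB_t

Itô's formula for f(t, x): d f(t, B_t) = (f_t + (1/2) f_xx) dt + f_x dB_t. Compute partials of f(t, x) = 4*x*sin(2*t/3)/3:
  f_t(t,x)  = 8*x*cos(2*t/3)/9
  f_x(t,x)  = 4*sin(2*t/3)/3
  f_xx(t,x) = 0
Assemble drift = f_t + (1/2) f_xx = 8*x*cos(2*t/3)/9 and diffusion = f_x = 4*sin(2*t/3)/3. Substituting x = B_t:
  d(4*B_t*sin(2*t/3)/3) = (8*B_t*cos(2*t/3)/9) dt + (4*sin(2*t/3)/3) dB_t.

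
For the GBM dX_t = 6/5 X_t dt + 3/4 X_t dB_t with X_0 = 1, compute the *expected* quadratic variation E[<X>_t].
E[<X>_t] = 15*exp(237*t/80)/79 - 15/79

<X>_t = int_0^t ((3/4) * X_s)^2 ds. Taking expectation inside the integral: E[<X>_t] = (3/4)^2 * int_0^t E[X_s^2] ds. For GBM, E[X_s^2] = x_0^2 * exp((2 mu + sigma^2) s). Integrating:
  E[<X>_t] = (3/4)^2 * 1^2 * (exp((2*(6/5) + (3/4)^2) t) - 1) / (2*(6/5) + (3/4)^2)
           = (3/4)^2 * 1^2 * (exp((237/80) t) - 1) / (237/80) = 15*exp(237*t/80)/79 - 15/79.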